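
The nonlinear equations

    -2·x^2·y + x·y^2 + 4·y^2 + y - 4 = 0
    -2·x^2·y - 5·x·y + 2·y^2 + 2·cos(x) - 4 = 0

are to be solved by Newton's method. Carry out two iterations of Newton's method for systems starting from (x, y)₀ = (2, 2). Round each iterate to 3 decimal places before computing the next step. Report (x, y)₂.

At (2, 2): F = (6.000, -32.83229).
Jacobian J = [[-4·x·y + y^2, -2·x^2 + 2·x·y + 8·y + 1], [-4·x·y - 5·y - 2·sin(x), -2·x^2 - 5·x + 4·y]].
At the point, J = [[-12.000, 17.000], [-27.81859, -10.000]] (det J = 592.91611).
Solving J·Δ = −F gives Δ = (-0.840, -0.946).
Then the next iterate is (x, y)₁ = (1.160, 1.054).
Round to (1.160, 1.054) and repeat: F = (-0.05020, -9.92921), J = [[-3.77964, 9.18608], [-11.99417, -4.27520]].
Δ = (-0.724, -0.292), so (x, y)₂ = (0.436, 0.762).

(0.436, 0.762)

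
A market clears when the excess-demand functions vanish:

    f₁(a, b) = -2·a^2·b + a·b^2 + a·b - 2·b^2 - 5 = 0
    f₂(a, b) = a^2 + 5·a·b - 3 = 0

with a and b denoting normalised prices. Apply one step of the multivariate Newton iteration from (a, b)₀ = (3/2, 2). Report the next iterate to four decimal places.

(2.8125, -2.1750)

At (3/2, 2): F = (-13.0000, 14.2500).
Jacobian J = [[-4·a·b + b^2 + b, -2·a^2 + 2·a·b + a - 4·b], [2·a + 5·b, 5·a]].
At the point, J = [[-6.0000, -5.0000], [13.0000, 7.5000]] (det J = 20.0000).
Solving J·Δ = −F gives Δ = (1.3125, -4.1750).
Then the next iterate is (a, b)₁ = (2.8125, -2.1750).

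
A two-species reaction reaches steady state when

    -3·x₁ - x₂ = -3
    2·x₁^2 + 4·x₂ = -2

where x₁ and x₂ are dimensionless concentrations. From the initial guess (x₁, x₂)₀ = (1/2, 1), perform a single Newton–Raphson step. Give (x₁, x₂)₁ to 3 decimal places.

At (1/2, 1): F = (0.500, 6.500).
Jacobian J = [[-3, -1], [4·x₁, 4]].
At the point, J = [[-3.000, -1.000], [2.000, 4.000]] (det J = -10.000).
Solving J·Δ = −F gives Δ = (0.850, -2.050).
Then the next iterate is (x₁, x₂)₁ = (1.350, -1.050).

(1.350, -1.050)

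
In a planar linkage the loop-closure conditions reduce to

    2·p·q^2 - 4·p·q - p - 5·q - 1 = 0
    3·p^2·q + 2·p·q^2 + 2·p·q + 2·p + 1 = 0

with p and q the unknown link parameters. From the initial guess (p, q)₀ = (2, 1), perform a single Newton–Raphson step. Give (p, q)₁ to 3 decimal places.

(11.056, -6.833)

At (2, 1): F = (-12.000, 25.000).
Jacobian J = [[2·q^2 - 4·q - 1, 4·p·q - 4·p - 5], [6·p·q + 2·q^2 + 2·q + 2, 3·p^2 + 4·p·q + 2·p]].
At the point, J = [[-3.000, -5.000], [18.000, 24.000]] (det J = 18.000).
Solving J·Δ = −F gives Δ = (9.056, -7.833).
Then the next iterate is (p, q)₁ = (11.056, -6.833).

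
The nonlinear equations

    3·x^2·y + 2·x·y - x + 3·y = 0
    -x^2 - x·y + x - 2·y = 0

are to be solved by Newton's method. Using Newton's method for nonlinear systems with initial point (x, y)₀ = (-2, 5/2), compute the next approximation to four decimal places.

(0.4000, 5.4909)

At (-2, 5/2): F = (29.5000, -6.0000).
Jacobian J = [[6·x·y + 2·y - 1, 3·x^2 + 2·x + 3], [-2·x - y + 1, -x - 2]].
At the point, J = [[-26.0000, 11.0000], [2.5000, 0.0000]] (det J = -27.5000).
Solving J·Δ = −F gives Δ = (2.4000, 2.9909).
Then the next iterate is (x, y)₁ = (0.4000, 5.4909).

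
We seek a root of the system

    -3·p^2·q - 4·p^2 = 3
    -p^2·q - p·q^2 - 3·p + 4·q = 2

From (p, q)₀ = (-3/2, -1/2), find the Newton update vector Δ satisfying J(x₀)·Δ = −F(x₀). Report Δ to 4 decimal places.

(0.3758, -0.8602)

At (-3/2, -1/2): F = (-8.6250, 2.0000).
Jacobian J = [[-6·p·q - 8·p, -3·p^2], [-2·p·q - q^2 - 3, -p^2 - 2·p·q + 4]].
At the point, J = [[7.5000, -6.7500], [-4.7500, 0.2500]] (det J = -30.1875).
Solving J·Δ = −F gives Δ = (0.3758, -0.8602).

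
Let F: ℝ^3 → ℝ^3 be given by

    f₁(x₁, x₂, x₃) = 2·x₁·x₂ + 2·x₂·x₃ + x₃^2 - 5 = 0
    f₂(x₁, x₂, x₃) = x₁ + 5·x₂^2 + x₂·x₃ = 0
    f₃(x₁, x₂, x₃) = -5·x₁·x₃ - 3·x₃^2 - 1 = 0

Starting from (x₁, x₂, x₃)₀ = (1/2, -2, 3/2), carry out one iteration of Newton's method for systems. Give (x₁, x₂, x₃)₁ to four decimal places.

At (1/2, -2, 3/2): F = (-10.7500, 17.5000, -11.5000).
Jacobian J = [[2·x₂, 2·x₁ + 2·x₃, 2·x₂ + 2·x₃], [1, 10·x₂ + x₃, x₂], [-5·x₃, 0, -5·x₁ - 6·x₃]].
At the point, J = [[-4.0000, 4.0000, -1.0000], [1.0000, -18.5000, -2.0000], [-7.5000, 0.0000, -11.5000]] (det J = -606.2500).
Solving J·Δ = −F gives Δ = (-1.9420, 0.8122, 0.2665).
Then the next iterate is (x₁, x₂, x₃)₁ = (-1.4420, -1.1878, 1.7665).

(-1.4420, -1.1878, 1.7665)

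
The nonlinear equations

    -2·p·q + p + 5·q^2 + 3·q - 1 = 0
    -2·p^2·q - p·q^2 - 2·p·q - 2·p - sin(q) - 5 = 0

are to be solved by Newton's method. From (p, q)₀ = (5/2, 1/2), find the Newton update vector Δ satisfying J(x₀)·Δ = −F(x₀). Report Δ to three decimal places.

(-0.930, -0.583)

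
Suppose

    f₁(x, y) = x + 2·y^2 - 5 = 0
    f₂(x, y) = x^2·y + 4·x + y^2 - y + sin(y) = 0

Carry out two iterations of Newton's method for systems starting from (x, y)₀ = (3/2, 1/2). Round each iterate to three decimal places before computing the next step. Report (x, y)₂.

At (3/2, 1/2): F = (-3.000, 7.35443).
Jacobian J = [[1, 4·y], [2·x·y + 4, x^2 + 2·y + cos(y) - 1]].
At the point, J = [[1.000, 2.000], [5.500, 3.12758]] (det J = -7.87242).
Solving J·Δ = −F gives Δ = (-3.060, 3.030).
Then the next iterate is (x, y)₁ = (-1.560, 3.530).
Round to (-1.560, 3.530) and repeat: F = (18.36180, 10.90279), J = [[1.000, 14.120], [-7.01360, 7.56809]].
Δ = (0.141, -1.310), so (x, y)₂ = (-1.419, 2.220).

(-1.419, 2.220)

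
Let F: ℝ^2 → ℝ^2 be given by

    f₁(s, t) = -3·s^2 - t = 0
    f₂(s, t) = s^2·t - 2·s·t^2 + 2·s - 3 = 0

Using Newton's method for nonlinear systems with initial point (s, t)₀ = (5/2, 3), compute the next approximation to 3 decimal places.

(1.114, 2.037)

At (5/2, 3): F = (-21.750, -24.250).
Jacobian J = [[-6·s, -1], [2·s·t - 2·t^2 + 2, s^2 - 4·s·t]].
At the point, J = [[-15.000, -1.000], [-1.000, -23.750]] (det J = 355.250).
Solving J·Δ = −F gives Δ = (-1.386, -0.963).
Then the next iterate is (s, t)₁ = (1.114, 2.037).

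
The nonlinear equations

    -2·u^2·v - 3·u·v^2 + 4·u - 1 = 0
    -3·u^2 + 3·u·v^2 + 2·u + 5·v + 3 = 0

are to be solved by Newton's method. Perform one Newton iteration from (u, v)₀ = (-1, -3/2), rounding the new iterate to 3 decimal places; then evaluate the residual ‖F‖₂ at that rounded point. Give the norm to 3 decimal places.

At (-1, -3/2): F = (4.750, -16.250).
Jacobian J = [[-4·u·v - 3·v^2 + 4, -2·u^2 - 6·u·v], [-6·u + 3·v^2 + 2, 6·u·v + 5]].
At the point, J = [[-8.750, -11.000], [14.750, 14.000]] (det J = 39.750).
Solving J·Δ = −F gives Δ = (2.824, -1.814).
Then the next iterate is (u, v)₁ = (1.824, -3.314).
Re-evaluating at (1.824, -3.314): F = (-31.74957, 40.19384), so ‖F‖₂ = 51.221.

51.221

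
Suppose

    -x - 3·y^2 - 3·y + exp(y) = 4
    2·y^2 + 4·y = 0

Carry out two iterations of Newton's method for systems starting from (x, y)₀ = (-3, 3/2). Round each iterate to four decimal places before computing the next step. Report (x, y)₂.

At (-3, 3/2): F = (-7.768311, 10.5000).
Jacobian J = [[-1, -6·y + exp(y) - 3], [0, 4·y + 4]].
At the point, J = [[-1.0000, -7.518311], [0.0000, 10.0000]] (det J = -10.0000).
Solving J·Δ = −F gives Δ = (0.1259, -1.0500).
Then the next iterate is (x, y)₁ = (-2.8741, 0.4500).
Round to (-2.8741, 0.4500) and repeat: F = (-1.515088, 2.2050), J = [[-1.0000, -4.131688], [0.0000, 5.8000]].
Δ = (0.0557, -0.3802), so (x, y)₂ = (-2.8184, 0.0698).

(-2.8184, 0.0698)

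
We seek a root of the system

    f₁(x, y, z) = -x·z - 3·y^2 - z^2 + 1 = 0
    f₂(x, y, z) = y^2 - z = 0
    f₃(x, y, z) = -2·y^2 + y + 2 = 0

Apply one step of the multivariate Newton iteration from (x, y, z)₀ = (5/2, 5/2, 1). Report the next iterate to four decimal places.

(-9.0417, 1.6111, 1.8056)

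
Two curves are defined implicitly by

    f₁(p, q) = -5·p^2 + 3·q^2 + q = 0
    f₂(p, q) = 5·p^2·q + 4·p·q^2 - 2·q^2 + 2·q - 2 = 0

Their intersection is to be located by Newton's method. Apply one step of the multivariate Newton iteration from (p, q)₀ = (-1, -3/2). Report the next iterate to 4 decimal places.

(-0.5436, -0.8982)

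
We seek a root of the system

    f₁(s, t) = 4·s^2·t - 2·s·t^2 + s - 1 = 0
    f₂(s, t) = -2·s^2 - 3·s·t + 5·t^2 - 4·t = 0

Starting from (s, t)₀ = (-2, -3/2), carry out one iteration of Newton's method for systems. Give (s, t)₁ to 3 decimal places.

(-1.264, -0.773)

At (-2, -3/2): F = (-18.000, 0.250).
Jacobian J = [[8·s·t - 2·t^2 + 1, 4·s^2 - 4·s·t], [-4·s - 3·t, -3·s + 10·t - 4]].
At the point, J = [[20.500, 4.000], [12.500, -13.000]] (det J = -316.500).
Solving J·Δ = −F gives Δ = (0.736, 0.727).
Then the next iterate is (s, t)₁ = (-1.264, -0.773).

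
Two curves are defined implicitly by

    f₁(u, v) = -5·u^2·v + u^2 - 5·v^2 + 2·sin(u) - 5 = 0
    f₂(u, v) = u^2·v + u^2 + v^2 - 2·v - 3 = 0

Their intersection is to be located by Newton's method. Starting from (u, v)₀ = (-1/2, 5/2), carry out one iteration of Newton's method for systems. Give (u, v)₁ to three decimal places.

(-3.640, -0.613)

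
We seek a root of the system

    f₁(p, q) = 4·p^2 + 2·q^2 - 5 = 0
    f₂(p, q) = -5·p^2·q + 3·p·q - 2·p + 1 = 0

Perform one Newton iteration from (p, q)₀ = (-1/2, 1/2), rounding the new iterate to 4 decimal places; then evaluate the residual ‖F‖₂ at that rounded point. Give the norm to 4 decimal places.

9.7173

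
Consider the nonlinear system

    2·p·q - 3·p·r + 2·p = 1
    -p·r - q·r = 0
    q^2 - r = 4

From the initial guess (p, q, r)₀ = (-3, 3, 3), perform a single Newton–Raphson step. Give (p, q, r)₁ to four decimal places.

(-2.5918, 2.5918, 2.5510)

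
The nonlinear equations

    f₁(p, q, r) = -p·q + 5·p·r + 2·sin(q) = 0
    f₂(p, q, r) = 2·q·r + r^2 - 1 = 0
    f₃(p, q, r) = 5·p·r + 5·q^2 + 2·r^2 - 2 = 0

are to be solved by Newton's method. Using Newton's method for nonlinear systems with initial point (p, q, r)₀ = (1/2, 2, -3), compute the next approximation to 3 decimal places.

At (1/2, 2, -3): F = (-6.68141, -4.000, 28.500).
Jacobian J = [[-q + 5·r, -p + 2·cos(q), 5·p], [0, 2·r, 2·q + 2·r], [5·r, 10·q, 5·p + 4·r]].
At the point, J = [[-17.000, -1.33229, 2.500], [0.000, -6.000, -2.000], [-15.000, 20.000, -9.500]] (det J = -1913.96881).
Solving J·Δ = −F gives Δ = (-0.154, -1.027, 1.081).
Then the next iterate is (p, q, r)₁ = (0.346, 0.973, -1.919).

(0.346, 0.973, -1.919)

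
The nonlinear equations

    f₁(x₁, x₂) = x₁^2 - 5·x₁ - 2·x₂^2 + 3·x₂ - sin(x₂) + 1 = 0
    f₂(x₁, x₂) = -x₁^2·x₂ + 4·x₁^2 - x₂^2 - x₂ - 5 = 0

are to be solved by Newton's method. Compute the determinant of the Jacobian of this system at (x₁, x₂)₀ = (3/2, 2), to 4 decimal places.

42.0031

J = [[2·x₁ - 5, -4·x₂ - cos(x₂) + 3], [-2·x₁·x₂ + 8·x₁, -x₁^2 - 2·x₂ - 1]].
At the point, J = [[-2.0000, -4.583853], [6.0000, -7.2500]].
det J = 42.0031.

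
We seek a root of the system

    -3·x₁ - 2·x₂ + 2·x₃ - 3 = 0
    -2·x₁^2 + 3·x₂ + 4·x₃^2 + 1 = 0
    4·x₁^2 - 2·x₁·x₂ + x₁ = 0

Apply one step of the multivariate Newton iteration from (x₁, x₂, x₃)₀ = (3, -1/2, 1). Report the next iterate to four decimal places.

(0.9336, -2.4545, 0.4458)

At (3, -1/2, 1): F = (-9.0000, -14.5000, 42.0000).
Jacobian J = [[-3, -2, 2], [-4·x₁, 3, 8·x₃], [8·x₁ - 2·x₂ + 1, -2·x₁, 0]].
At the point, J = [[-3.0000, -2.0000, 2.0000], [-12.0000, 3.0000, 8.0000], [26.0000, -6.0000, 0.0000]] (det J = -572.0000).
Solving J·Δ = −F gives Δ = (-2.0664, -1.9545, -0.5542).
Then the next iterate is (x₁, x₂, x₃)₁ = (0.9336, -2.4545, 0.4458).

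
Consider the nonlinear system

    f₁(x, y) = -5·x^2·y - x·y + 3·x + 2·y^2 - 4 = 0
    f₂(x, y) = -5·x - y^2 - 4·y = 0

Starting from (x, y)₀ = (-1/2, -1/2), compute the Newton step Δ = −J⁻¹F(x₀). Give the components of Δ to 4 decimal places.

At (-1/2, -1/2): F = (-4.6250, 4.2500).
Jacobian J = [[-10·x·y - y + 3, -5·x^2 - x + 4·y], [-5, -2·y - 4]].
At the point, J = [[1.0000, -2.7500], [-5.0000, -3.0000]] (det J = -16.7500).
Solving J·Δ = −F gives Δ = (1.5261, -1.1269).

(1.5261, -1.1269)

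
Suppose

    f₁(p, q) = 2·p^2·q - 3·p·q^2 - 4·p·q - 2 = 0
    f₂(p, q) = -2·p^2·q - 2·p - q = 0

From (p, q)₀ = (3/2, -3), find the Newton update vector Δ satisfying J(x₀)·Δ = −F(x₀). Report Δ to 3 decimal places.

(-0.597, 0.717)

At (3/2, -3): F = (-38.000, 13.500).
Jacobian J = [[4·p·q - 3·q^2 - 4·q, 2·p^2 - 6·p·q - 4·p], [-4·p·q - 2, -2·p^2 - 1]].
At the point, J = [[-33.000, 25.500], [16.000, -5.500]] (det J = -226.500).
Solving J·Δ = −F gives Δ = (-0.597, 0.717).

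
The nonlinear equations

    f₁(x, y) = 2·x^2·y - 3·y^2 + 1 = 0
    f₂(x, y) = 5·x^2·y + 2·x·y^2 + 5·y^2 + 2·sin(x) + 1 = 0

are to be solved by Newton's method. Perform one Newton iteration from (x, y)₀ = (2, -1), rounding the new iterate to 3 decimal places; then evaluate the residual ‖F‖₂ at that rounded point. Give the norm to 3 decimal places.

At (2, -1): F = (-10.000, -8.18141).
Jacobian J = [[4·x·y, 2·x^2 - 6·y], [10·x·y + 2·y^2 + 2·cos(x), 5·x^2 + 4·x·y + 10·y]].
At the point, J = [[-8.000, 14.000], [-18.83229, 2.000]] (det J = 247.65211).
Solving J·Δ = −F gives Δ = (-0.382, 0.496).
Then the next iterate is (x, y)₁ = (1.618, -0.504).
Re-evaluating at (1.618, -0.504): F = (-2.40092, -1.50732), so ‖F‖₂ = 2.835.

2.835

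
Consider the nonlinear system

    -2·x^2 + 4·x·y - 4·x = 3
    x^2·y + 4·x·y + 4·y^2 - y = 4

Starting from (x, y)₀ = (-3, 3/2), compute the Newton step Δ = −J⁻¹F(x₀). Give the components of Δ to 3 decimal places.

At (-3, 3/2): F = (-27.000, -1.000).
Jacobian J = [[-4·x + 4·y - 4, 4·x], [2·x·y + 4·y, x^2 + 4·x + 8·y - 1]].
At the point, J = [[14.000, -12.000], [-3.000, 8.000]] (det J = 76.000).
Solving J·Δ = −F gives Δ = (3.000, 1.250).

(3.000, 1.250)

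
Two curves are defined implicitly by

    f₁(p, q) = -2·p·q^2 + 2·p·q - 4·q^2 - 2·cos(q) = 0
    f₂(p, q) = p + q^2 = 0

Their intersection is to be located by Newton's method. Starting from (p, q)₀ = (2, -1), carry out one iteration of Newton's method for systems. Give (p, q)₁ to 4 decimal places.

At (2, -1): F = (-13.080605, 3.0000).
Jacobian J = [[-2·q^2 + 2·q, -4·p·q + 2·p - 8·q + 2·sin(q)], [1, 2·q]].
At the point, J = [[-4.0000, 18.317058], [1.0000, -2.0000]] (det J = -10.317058).
Solving J·Δ = −F gives Δ = (-2.7905, 0.1047).
Then the next iterate is (p, q)₁ = (-0.7905, -0.8953).

(-0.7905, -0.8953)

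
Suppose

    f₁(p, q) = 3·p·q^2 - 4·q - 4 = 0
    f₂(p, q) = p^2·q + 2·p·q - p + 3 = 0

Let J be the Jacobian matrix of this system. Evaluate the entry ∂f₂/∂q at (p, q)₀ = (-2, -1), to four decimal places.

∂f₂/∂q = p^2 + 2·p.
At (-2, -1) this is 0.0000.

0.0000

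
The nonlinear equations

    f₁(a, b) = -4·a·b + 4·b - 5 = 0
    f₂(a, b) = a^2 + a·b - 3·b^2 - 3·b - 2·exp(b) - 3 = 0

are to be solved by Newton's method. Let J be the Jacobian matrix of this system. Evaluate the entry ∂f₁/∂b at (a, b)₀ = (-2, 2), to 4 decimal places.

12.0000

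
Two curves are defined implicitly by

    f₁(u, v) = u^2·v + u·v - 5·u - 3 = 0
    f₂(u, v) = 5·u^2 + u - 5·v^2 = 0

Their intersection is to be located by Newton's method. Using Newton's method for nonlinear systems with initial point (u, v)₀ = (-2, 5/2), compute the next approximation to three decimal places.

At (-2, 5/2): F = (12.000, -13.250).
Jacobian J = [[2·u·v + v - 5, u^2 + u], [10·u + 1, -10·v]].
At the point, J = [[-12.500, 2.000], [-19.000, -25.000]] (det J = 350.500).
Solving J·Δ = −F gives Δ = (0.780, -1.123).
Then the next iterate is (u, v)₁ = (-1.220, 1.377).

(-1.220, 1.377)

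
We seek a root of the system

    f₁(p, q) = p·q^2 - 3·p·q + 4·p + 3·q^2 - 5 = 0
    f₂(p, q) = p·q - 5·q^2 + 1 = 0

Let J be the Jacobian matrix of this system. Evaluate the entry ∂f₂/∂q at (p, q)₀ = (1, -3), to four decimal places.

∂f₂/∂q = p - 10·q.
At (1, -3) this is 31.0000.

31.0000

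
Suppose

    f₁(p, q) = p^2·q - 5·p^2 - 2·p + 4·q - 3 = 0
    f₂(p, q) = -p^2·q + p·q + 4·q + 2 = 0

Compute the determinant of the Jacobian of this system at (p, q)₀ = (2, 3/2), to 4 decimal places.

J = [[2·p·q - 10·p - 2, p^2 + 4], [-2·p·q + q, -p^2 + p + 4]].
At the point, J = [[-16.0000, 8.0000], [-4.5000, 2.0000]].
det J = 4.0000.

4.0000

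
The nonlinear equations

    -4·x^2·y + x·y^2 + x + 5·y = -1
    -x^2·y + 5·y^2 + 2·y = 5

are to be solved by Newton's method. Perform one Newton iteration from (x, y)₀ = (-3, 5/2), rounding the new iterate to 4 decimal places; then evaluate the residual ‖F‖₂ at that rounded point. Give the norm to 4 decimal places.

28.2294

At (-3, 5/2): F = (-98.2500, 8.7500).
Jacobian J = [[-8·x·y + y^2 + 1, -4·x^2 + 2·x·y + 5], [-2·x·y, -x^2 + 10·y + 2]].
At the point, J = [[67.2500, -46.0000], [15.0000, 18.0000]] (det J = 1900.5000).
Solving J·Δ = −F gives Δ = (0.7188, -1.0851).
Then the next iterate is (x, y)₁ = (-2.2812, 1.4149).
Re-evaluating at (-2.2812, 1.4149): F = (-28.225372, 0.476550), so ‖F‖₂ = 28.2294.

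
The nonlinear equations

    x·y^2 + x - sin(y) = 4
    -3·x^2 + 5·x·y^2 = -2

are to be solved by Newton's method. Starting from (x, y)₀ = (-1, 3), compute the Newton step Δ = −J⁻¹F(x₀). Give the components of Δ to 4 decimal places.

At (-1, 3): F = (-14.141120, -46.0000).
Jacobian J = [[y^2 + 1, 2·x·y - cos(y)], [-6·x + 5·y^2, 10·x·y]].
At the point, J = [[10.0000, -5.010008], [51.0000, -30.0000]] (det J = -44.489617).
Solving J·Δ = −F gives Δ = (4.3555, 5.8710).

(4.3555, 5.8710)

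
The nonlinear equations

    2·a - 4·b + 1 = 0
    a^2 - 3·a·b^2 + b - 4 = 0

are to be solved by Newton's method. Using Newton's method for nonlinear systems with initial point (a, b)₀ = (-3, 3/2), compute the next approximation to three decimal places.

(37.200, 18.850)

At (-3, 3/2): F = (-11.000, 26.750).
Jacobian J = [[2, -4], [2·a - 3·b^2, -6·a·b + 1]].
At the point, J = [[2.000, -4.000], [-12.750, 28.000]] (det J = 5.000).
Solving J·Δ = −F gives Δ = (40.200, 17.350).
Then the next iterate is (a, b)₁ = (37.200, 18.850).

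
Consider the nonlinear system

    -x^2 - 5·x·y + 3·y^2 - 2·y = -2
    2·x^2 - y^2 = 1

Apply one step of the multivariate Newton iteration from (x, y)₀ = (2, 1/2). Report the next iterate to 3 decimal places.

At (2, 1/2): F = (-7.250, 6.750).
Jacobian J = [[-2·x - 5·y, -5·x + 6·y - 2], [4·x, -2·y]].
At the point, J = [[-6.500, -9.000], [8.000, -1.000]] (det J = 78.500).
Solving J·Δ = −F gives Δ = (-0.866, -0.180).
Then the next iterate is (x, y)₁ = (1.134, 0.320).

(1.134, 0.320)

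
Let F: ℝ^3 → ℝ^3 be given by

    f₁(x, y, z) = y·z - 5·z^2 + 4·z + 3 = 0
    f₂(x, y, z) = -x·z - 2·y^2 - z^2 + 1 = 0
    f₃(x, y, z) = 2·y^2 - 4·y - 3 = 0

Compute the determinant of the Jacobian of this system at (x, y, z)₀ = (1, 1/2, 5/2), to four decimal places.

J = [[0, z, y - 10·z + 4], [-z, -4·y, -x - 2·z], [0, 4·y - 4, 0]].
At the point, J = [[0.0000, 2.5000, -20.5000], [-2.5000, -2.0000, -6.0000], [0.0000, -2.0000, 0.0000]].
det J = -102.5000.

-102.5000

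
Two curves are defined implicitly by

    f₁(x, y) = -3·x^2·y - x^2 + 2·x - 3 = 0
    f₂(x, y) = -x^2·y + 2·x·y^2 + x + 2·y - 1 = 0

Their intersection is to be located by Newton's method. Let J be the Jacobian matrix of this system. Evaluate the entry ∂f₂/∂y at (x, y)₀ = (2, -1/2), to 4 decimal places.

-6.0000

∂f₂/∂y = -x^2 + 4·x·y + 2.
At (2, -1/2) this is -6.0000.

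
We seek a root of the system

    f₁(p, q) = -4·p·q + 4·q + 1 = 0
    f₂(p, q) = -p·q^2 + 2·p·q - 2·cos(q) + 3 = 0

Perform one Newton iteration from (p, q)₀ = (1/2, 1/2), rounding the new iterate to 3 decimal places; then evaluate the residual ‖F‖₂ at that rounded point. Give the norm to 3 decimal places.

At (1/2, 1/2): F = (2.000, 1.61983).
Jacobian J = [[-4·q, -4·p + 4], [-q^2 + 2·q, -2·p·q + 2·p + 2·sin(q)]].
At the point, J = [[-2.000, 2.000], [0.750, 1.45885]] (det J = -4.41770).
Solving J·Δ = −F gives Δ = (-0.073, -1.073).
Then the next iterate is (p, q)₁ = (0.427, -0.573).
Re-evaluating at (0.427, -0.573): F = (-0.31332, 0.68990), so ‖F‖₂ = 0.758.

0.758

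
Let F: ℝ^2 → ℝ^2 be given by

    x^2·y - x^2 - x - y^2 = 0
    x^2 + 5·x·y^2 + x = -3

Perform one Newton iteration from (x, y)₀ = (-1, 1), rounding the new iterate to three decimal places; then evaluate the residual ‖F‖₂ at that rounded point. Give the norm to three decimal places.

At (-1, 1): F = (0.000, -2.000).
Jacobian J = [[2·x·y - 2·x - 1, x^2 - 2·y], [2·x + 5·y^2 + 1, 10·x·y]].
At the point, J = [[-1.000, -1.000], [4.000, -10.000]] (det J = 14.000).
Solving J·Δ = −F gives Δ = (0.143, -0.143).
Then the next iterate is (x, y)₁ = (-0.857, 0.857).
Re-evaluating at (-0.857, 0.857): F = (0.01752, -0.26966), so ‖F‖₂ = 0.270.

0.270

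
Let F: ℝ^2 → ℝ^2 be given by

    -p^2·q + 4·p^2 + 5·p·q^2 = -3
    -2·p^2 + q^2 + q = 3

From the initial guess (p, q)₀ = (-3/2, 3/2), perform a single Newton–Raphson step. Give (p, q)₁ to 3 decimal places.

(-0.731, 1.283)

At (-3/2, 3/2): F = (-8.250, -3.750).
Jacobian J = [[-2·p·q + 8·p + 5·q^2, -p^2 + 10·p·q], [-4·p, 2·q + 1]].
At the point, J = [[3.750, -24.750], [6.000, 4.000]] (det J = 163.500).
Solving J·Δ = −F gives Δ = (0.769, -0.217).
Then the next iterate is (p, q)₁ = (-0.731, 1.283).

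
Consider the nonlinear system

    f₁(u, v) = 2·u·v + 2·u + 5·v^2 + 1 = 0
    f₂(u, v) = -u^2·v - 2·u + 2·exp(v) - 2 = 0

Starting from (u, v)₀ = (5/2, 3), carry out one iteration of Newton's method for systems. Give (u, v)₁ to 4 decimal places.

(0.4985, 1.5718)

At (5/2, 3): F = (66.0000, 14.421074).
Jacobian J = [[2·v + 2, 2·u + 10·v], [-2·u·v - 2, -u^2 + 2·exp(v)]].
At the point, J = [[8.0000, 35.0000], [-17.0000, 33.921074]] (det J = 866.368591).
Solving J·Δ = −F gives Δ = (-2.0015, -1.4282).
Then the next iterate is (u, v)₁ = (0.4985, 1.5718).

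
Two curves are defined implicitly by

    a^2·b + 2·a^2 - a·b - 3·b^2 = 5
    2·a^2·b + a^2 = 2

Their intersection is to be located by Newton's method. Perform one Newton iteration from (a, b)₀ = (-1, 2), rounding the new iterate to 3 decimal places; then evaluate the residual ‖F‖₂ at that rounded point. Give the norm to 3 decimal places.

3.852

At (-1, 2): F = (-11.000, 3.000).
Jacobian J = [[2·a·b + 4·a - b, a^2 - a - 6·b], [4·a·b + 2·a, 2·a^2]].
At the point, J = [[-10.000, -10.000], [-10.000, 2.000]] (det J = -120.000).
Solving J·Δ = −F gives Δ = (0.067, -1.167).
Then the next iterate is (a, b)₁ = (-0.933, 0.833).
Re-evaluating at (-0.933, 0.833): F = (-3.83838, 0.32072), so ‖F‖₂ = 3.852.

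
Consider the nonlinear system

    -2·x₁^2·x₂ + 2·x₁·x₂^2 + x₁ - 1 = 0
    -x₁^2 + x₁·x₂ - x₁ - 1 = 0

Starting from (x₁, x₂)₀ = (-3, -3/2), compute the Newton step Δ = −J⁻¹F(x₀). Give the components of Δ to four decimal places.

At (-3, -3/2): F = (9.5000, -2.5000).
Jacobian J = [[-4·x₁·x₂ + 2·x₂^2 + 1, -2·x₁^2 + 4·x₁·x₂], [-2·x₁ + x₂ - 1, x₁]].
At the point, J = [[-12.5000, 0.0000], [3.5000, -3.0000]] (det J = 37.5000).
Solving J·Δ = −F gives Δ = (0.7600, 0.0533).

(0.7600, 0.0533)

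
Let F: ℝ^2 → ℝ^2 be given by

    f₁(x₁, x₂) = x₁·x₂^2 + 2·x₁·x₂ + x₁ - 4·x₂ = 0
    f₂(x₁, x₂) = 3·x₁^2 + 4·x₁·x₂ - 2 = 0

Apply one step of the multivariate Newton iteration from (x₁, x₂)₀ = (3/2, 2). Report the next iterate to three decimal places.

(-0.137, 3.847)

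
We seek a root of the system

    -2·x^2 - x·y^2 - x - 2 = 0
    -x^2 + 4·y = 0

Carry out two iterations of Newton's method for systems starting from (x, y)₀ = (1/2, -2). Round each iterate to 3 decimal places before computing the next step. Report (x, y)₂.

(-0.703, -0.162)

At (1/2, -2): F = (-5.000, -8.250).
Jacobian J = [[-4·x - y^2 - 1, -2·x·y], [-2·x, 4]].
At the point, J = [[-7.000, 2.000], [-1.000, 4.000]] (det J = -26.000).
Solving J·Δ = −F gives Δ = (-0.135, 2.029).
Then the next iterate is (x, y)₁ = (0.365, 0.029).
Round to (0.365, 0.029) and repeat: F = (-2.63176, -0.01722), J = [[-2.46084, -0.02117], [-0.730, 4.000]].
Δ = (-1.068, -0.191), so (x, y)₂ = (-0.703, -0.162).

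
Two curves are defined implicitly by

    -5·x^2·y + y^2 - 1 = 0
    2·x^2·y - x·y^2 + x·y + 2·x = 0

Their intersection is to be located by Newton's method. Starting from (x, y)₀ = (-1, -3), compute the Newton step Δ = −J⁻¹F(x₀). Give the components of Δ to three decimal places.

At (-1, -3): F = (23.000, 4.000).
Jacobian J = [[-10·x·y, -5·x^2 + 2·y], [4·x·y - y^2 + y + 2, 2·x^2 - 2·x·y + x]].
At the point, J = [[-30.000, -11.000], [2.000, -5.000]] (det J = 172.000).
Solving J·Δ = −F gives Δ = (0.413, 0.965).

(0.413, 0.965)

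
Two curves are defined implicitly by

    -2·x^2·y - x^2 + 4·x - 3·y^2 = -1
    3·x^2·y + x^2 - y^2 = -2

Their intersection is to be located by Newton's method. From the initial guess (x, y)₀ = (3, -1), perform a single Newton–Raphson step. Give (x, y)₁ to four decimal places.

At (3, -1): F = (19.0000, -17.0000).
Jacobian J = [[-4·x·y - 2·x + 4, -2·x^2 - 6·y], [6·x·y + 2·x, 3·x^2 - 2·y]].
At the point, J = [[10.0000, -12.0000], [-12.0000, 29.0000]] (det J = 146.0000).
Solving J·Δ = −F gives Δ = (-2.3767, -0.3973).
Then the next iterate is (x, y)₁ = (0.6233, -1.3973).

(0.6233, -1.3973)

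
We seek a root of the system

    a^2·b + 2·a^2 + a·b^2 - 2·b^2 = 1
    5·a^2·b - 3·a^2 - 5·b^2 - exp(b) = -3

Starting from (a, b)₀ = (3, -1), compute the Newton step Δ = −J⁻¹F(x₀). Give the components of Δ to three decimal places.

At (3, -1): F = (9.000, -74.36788).
Jacobian J = [[2·a·b + 4·a + b^2, a^2 + 2·a·b - 4·b], [10·a·b - 6·a, 5·a^2 - 10·b - exp(b)]].
At the point, J = [[7.000, 7.000], [-48.000, 54.63212]] (det J = 718.42484).
Solving J·Δ = −F gives Δ = (-1.409, 0.123).

(-1.409, 0.123)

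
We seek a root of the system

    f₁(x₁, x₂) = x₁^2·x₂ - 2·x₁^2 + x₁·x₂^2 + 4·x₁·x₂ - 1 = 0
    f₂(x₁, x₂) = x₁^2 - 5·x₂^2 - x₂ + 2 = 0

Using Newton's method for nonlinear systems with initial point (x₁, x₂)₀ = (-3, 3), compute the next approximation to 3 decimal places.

(-1.430, 1.503)

At (-3, 3): F = (-55.000, -37.000).
Jacobian J = [[2·x₁·x₂ - 4·x₁ + x₂^2 + 4·x₂, x₁^2 + 2·x₁·x₂ + 4·x₁], [2·x₁, -10·x₂ - 1]].
At the point, J = [[15.000, -21.000], [-6.000, -31.000]] (det J = -591.000).
Solving J·Δ = −F gives Δ = (1.570, -1.497).
Then the next iterate is (x₁, x₂)₁ = (-1.430, 1.503).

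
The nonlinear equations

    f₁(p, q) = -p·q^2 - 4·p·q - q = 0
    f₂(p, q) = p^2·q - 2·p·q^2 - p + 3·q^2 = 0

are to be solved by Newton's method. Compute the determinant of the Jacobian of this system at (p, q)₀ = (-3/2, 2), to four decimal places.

J = [[-q^2 - 4·q, -2·p·q - 4·p - 1], [2·p·q - 2·q^2 - 1, p^2 - 4·p·q + 6·q]].
At the point, J = [[-12.0000, 11.0000], [-15.0000, 26.2500]].
det J = -150.0000.

-150.0000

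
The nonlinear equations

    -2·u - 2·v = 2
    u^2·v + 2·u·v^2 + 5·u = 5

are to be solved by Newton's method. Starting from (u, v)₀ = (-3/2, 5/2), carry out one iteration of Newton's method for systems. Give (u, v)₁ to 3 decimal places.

(-1.495, 0.495)

At (-3/2, 5/2): F = (-4.000, -25.625).
Jacobian J = [[-2, -2], [2·u·v + 2·v^2 + 5, u^2 + 4·u·v]].
At the point, J = [[-2.000, -2.000], [10.000, -12.750]] (det J = 45.500).
Solving J·Δ = −F gives Δ = (0.005, -2.005).
Then the next iterate is (u, v)₁ = (-1.495, 0.495).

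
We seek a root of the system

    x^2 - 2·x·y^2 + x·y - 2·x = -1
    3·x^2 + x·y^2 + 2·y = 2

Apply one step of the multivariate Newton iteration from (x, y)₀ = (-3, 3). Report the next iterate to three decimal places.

(-1.334, 2.313)

At (-3, 3): F = (61.000, 4.000).
Jacobian J = [[2·x - 2·y^2 + y - 2, -4·x·y + x], [6·x + y^2, 2·x·y + 2]].
At the point, J = [[-23.000, 33.000], [-9.000, -16.000]] (det J = 665.000).
Solving J·Δ = −F gives Δ = (1.666, -0.687).
Then the next iterate is (x, y)₁ = (-1.334, 2.313).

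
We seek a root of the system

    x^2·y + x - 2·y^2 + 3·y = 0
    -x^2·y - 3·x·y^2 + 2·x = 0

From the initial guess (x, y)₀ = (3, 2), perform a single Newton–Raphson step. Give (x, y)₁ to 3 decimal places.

(1.666, 1.586)

At (3, 2): F = (19.000, -48.000).
Jacobian J = [[2·x·y + 1, x^2 - 4·y + 3], [-2·x·y - 3·y^2 + 2, -x^2 - 6·x·y]].
At the point, J = [[13.000, 4.000], [-22.000, -45.000]] (det J = -497.000).
Solving J·Δ = −F gives Δ = (-1.334, -0.414).
Then the next iterate is (x, y)₁ = (1.666, 1.586).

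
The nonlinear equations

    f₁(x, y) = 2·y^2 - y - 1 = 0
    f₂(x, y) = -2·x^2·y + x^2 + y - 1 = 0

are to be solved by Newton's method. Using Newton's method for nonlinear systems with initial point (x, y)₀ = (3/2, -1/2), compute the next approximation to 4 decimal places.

(1.0000, -0.5000)

At (3/2, -1/2): F = (0.0000, 3.0000).
Jacobian J = [[0, 4·y - 1], [-4·x·y + 2·x, -2·x^2 + 1]].
At the point, J = [[0.0000, -3.0000], [6.0000, -3.5000]] (det J = 18.0000).
Solving J·Δ = −F gives Δ = (-0.5000, 0.0000).
Then the next iterate is (x, y)₁ = (1.0000, -0.5000).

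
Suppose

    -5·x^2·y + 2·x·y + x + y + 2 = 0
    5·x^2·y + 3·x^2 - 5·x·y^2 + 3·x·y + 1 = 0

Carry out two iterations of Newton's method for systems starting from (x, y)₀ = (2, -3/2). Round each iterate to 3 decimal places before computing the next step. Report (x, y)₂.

(0.709, -0.844)

At (2, -3/2): F = (26.500, -48.500).
Jacobian J = [[-10·x·y + 2·y + 1, -5·x^2 + 2·x + 1], [10·x·y + 6·x - 5·y^2 + 3·y, 5·x^2 - 10·x·y + 3·x]].
At the point, J = [[28.000, -15.000], [-33.750, 56.000]] (det J = 1061.750).
Solving J·Δ = −F gives Δ = (-0.713, 0.437).
Then the next iterate is (x, y)₁ = (1.287, -1.063).
Round to (1.287, -1.063) and repeat: F = (8.29144, -14.21009), J = [[12.55481, -4.70784], [-14.79765, 25.82365]].
Δ = (-0.578, 0.219), so (x, y)₂ = (0.709, -0.844).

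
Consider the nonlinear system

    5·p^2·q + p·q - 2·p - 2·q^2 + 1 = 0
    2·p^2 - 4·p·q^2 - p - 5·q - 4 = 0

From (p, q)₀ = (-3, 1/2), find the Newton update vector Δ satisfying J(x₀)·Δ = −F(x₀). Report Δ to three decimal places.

At (-3, 1/2): F = (27.500, 17.500).
Jacobian J = [[10·p·q + q - 2, 5·p^2 + p - 4·q], [4·p - 4·q^2 - 1, -8·p·q - 5]].
At the point, J = [[-16.500, 40.000], [-14.000, 7.000]] (det J = 444.500).
Solving J·Δ = −F gives Δ = (1.142, -0.217).

(1.142, -0.217)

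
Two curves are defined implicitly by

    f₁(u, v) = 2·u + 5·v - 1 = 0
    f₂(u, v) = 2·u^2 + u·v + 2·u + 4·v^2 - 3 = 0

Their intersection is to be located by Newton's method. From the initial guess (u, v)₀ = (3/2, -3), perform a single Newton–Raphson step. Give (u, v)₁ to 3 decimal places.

(3.107, -1.043)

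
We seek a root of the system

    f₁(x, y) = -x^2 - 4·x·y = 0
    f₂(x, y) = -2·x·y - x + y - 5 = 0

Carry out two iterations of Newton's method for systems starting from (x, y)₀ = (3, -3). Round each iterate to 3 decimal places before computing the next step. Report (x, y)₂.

(4.647, -1.147)

At (3, -3): F = (27.000, 7.000).
Jacobian J = [[-2·x - 4·y, -4·x], [-2·y - 1, -2·x + 1]].
At the point, J = [[6.000, -12.000], [5.000, -5.000]] (det J = 30.000).
Solving J·Δ = −F gives Δ = (1.700, 3.100).
Then the next iterate is (x, y)₁ = (4.700, 0.100).
Round to (4.700, 0.100) and repeat: F = (-23.970, -10.540), J = [[-9.800, -18.800], [-1.200, -8.400]].
Δ = (-0.053, -1.247), so (x, y)₂ = (4.647, -1.147).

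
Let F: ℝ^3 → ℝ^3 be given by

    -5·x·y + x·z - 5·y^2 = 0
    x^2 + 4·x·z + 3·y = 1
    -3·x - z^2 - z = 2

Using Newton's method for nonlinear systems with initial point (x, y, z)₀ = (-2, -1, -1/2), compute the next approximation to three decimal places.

(-0.583, -0.662, -0.936)

At (-2, -1, -1/2): F = (-14.000, 4.000, 4.250).
Jacobian J = [[-5·y + z, -5·x - 10·y, x], [2·x + 4·z, 3, 4·x], [-3, 0, -2·z - 1]].
At the point, J = [[4.500, 20.000, -2.000], [-6.000, 3.000, -8.000], [-3.000, 0.000, 0.000]] (det J = 462.000).
Solving J·Δ = −F gives Δ = (1.417, 0.338, -0.436).
Then the next iterate is (x, y, z)₁ = (-0.583, -0.662, -0.936).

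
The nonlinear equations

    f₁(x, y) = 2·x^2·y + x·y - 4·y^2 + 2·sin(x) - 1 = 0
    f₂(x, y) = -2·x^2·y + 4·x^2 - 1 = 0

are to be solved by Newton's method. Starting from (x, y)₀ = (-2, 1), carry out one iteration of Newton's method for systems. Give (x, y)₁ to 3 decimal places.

(-2.440, 2.315)

At (-2, 1): F = (-0.81859, 7.000).
Jacobian J = [[4·x·y + y + 2·cos(x), 2·x^2 + x - 8·y], [-4·x·y + 8·x, -2·x^2]].
At the point, J = [[-7.83229, -2.000], [-8.000, -8.000]] (det J = 46.65835).
Solving J·Δ = −F gives Δ = (-0.440, 1.315).
Then the next iterate is (x, y)₁ = (-2.440, 2.315).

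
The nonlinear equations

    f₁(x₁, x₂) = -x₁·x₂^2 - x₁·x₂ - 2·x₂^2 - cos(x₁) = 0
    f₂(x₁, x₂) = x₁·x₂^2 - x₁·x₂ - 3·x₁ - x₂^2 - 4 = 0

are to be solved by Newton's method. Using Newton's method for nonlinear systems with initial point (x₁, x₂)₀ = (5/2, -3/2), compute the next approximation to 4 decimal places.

At (5/2, -3/2): F = (-5.573856, -4.3750).
Jacobian J = [[-x₂^2 - x₂ + sin(x₁), -2·x₁·x₂ - x₁ - 4·x₂], [x₂^2 - x₂ - 3, 2·x₁·x₂ - x₁ - 2·x₂]].
At the point, J = [[-0.151528, 11.0000], [0.7500, -7.0000]] (det J = -7.189305).
Solving J·Δ = −F gives Δ = (12.1211, 0.6737).
Then the next iterate is (x₁, x₂)₁ = (14.6211, -0.8263).

(14.6211, -0.8263)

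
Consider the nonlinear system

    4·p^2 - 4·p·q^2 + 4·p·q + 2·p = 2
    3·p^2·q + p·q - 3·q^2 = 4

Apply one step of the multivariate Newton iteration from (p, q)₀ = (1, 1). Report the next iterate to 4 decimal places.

(3.5000, 8.2500)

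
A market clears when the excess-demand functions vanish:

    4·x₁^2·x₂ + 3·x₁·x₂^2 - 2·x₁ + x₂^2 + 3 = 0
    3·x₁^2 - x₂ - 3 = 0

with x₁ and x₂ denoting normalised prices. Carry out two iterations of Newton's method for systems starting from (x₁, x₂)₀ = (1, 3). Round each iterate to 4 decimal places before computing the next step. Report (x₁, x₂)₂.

(1.0575, 0.3225)

At (1, 3): F = (49.0000, -3.0000).
Jacobian J = [[8·x₁·x₂ + 3·x₂^2 - 2, 4·x₁^2 + 6·x₁·x₂ + 2·x₂], [6·x₁, -1]].
At the point, J = [[49.0000, 28.0000], [6.0000, -1.0000]] (det J = -217.0000).
Solving J·Δ = −F gives Δ = (0.1613, -2.0323).
Then the next iterate is (x₁, x₂)₁ = (1.1613, 0.9677).
Round to (1.1613, 0.9677) and repeat: F = (10.096547, 0.078153), J = [[9.799650, 14.072611], [6.9678, -1.0000]].
Δ = (-0.1038, -0.6452), so (x₁, x₂)₂ = (1.0575, 0.3225).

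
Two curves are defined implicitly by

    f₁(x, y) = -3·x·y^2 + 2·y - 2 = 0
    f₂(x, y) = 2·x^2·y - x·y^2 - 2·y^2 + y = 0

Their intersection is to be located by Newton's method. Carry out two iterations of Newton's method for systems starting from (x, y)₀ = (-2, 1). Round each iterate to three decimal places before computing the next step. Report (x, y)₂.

(-0.690, 0.655)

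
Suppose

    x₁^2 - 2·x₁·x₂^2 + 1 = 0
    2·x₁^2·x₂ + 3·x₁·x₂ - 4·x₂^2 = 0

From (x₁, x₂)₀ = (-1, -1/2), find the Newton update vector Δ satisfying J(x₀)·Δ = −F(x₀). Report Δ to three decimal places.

(1.000, 0.000)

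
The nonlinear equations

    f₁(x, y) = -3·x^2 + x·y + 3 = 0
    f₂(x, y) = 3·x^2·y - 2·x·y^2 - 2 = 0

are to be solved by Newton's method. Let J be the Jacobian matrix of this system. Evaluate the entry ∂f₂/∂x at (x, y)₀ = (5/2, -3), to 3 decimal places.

∂f₂/∂x = 6·x·y - 2·y^2.
At (5/2, -3) this is -63.000.

-63.000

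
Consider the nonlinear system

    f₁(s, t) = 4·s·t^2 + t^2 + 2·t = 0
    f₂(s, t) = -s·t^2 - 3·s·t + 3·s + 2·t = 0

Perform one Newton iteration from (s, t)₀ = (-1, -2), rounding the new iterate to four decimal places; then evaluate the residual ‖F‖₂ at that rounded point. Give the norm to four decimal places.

46.0217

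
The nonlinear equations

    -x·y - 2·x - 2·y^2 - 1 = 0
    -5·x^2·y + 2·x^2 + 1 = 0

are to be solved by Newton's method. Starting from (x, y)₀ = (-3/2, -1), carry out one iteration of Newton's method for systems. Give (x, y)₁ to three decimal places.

At (-3/2, -1): F = (-1.500, 16.750).
Jacobian J = [[-y - 2, -x - 4·y], [-10·x·y + 4·x, -5·x^2]].
At the point, J = [[-1.000, 5.500], [-21.000, -11.250]] (det J = 126.750).
Solving J·Δ = −F gives Δ = (0.594, 0.381).
Then the next iterate is (x, y)₁ = (-0.906, -0.619).

(-0.906, -0.619)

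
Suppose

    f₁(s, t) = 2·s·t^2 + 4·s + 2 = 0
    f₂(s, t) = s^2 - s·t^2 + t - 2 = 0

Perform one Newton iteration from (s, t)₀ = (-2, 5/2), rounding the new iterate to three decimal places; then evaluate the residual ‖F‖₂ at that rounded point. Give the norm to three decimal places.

At (-2, 5/2): F = (-31.000, 17.000).
Jacobian J = [[2·t^2 + 4, 4·s·t], [2·s - t^2, -2·s·t + 1]].
At the point, J = [[16.500, -20.000], [-10.250, 11.000]] (det J = -23.500).
Solving J·Δ = −F gives Δ = (-0.043, -1.585).
Then the next iterate is (s, t)₁ = (-2.043, 0.915).
Re-evaluating at (-2.043, 0.915): F = (-9.59290, 4.79930), so ‖F‖₂ = 10.726.

10.726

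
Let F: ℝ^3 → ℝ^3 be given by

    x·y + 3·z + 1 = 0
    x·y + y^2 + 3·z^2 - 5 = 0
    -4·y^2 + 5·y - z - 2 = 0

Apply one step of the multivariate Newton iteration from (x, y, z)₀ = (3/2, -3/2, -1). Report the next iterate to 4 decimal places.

(-0.4920, -0.4760, -1.0913)

At (3/2, -3/2, -1): F = (-4.2500, -2.0000, -17.5000).
Jacobian J = [[y, x, 3], [y, x + 2·y, 6·z], [0, -8·y + 5, -1]].
At the point, J = [[-1.5000, 1.5000, 3.0000], [-1.5000, -1.5000, -6.0000], [0.0000, 17.0000, -1.0000]] (det J = -234.0000).
Solving J·Δ = −F gives Δ = (-1.9920, 1.0240, -0.0913).
Then the next iterate is (x, y, z)₁ = (-0.4920, -0.4760, -1.0913).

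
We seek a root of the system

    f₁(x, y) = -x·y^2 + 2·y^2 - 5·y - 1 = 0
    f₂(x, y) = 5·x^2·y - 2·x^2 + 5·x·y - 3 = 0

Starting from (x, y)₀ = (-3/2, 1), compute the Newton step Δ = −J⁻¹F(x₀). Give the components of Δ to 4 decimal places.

At (-3/2, 1): F = (-2.5000, -3.7500).
Jacobian J = [[-y^2, -2·x·y + 4·y - 5], [10·x·y - 4·x + 5·y, 5·x^2 + 5·x]].
At the point, J = [[-1.0000, 2.0000], [-4.0000, 3.7500]] (det J = 4.2500).
Solving J·Δ = −F gives Δ = (0.4412, 1.4706).

(0.4412, 1.4706)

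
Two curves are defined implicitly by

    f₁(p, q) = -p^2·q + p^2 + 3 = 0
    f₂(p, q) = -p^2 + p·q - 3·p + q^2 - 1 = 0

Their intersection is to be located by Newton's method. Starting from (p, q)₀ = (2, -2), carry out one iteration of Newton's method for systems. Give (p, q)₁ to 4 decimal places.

(0.7667, -1.9500)

At (2, -2): F = (15.0000, -11.0000).
Jacobian J = [[-2·p·q + 2·p, -p^2], [-2·p + q - 3, p + 2·q]].
At the point, J = [[12.0000, -4.0000], [-9.0000, -2.0000]] (det J = -60.0000).
Solving J·Δ = −F gives Δ = (-1.2333, 0.0500).
Then the next iterate is (p, q)₁ = (0.7667, -1.9500).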